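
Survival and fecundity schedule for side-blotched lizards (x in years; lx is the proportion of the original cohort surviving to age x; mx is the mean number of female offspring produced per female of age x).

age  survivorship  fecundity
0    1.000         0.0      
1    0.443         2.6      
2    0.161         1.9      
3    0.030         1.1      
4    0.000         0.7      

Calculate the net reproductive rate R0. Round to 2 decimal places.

1.49

lx·mx by age: 0, 1.1518, 0.3059, 0.033, 0
R0 = Σ lx·mx = 1.4907 → 1.49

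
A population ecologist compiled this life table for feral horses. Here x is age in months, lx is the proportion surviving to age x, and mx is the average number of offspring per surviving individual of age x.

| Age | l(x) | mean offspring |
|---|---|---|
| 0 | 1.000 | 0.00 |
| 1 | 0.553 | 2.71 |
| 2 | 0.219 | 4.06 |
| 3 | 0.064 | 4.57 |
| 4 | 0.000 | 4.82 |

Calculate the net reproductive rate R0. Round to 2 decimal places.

lx·mx by age: 0, 1.49863, 0.88914, 0.29248, 0
R0 = Σ lx·mx = 2.68025 → 2.68

2.68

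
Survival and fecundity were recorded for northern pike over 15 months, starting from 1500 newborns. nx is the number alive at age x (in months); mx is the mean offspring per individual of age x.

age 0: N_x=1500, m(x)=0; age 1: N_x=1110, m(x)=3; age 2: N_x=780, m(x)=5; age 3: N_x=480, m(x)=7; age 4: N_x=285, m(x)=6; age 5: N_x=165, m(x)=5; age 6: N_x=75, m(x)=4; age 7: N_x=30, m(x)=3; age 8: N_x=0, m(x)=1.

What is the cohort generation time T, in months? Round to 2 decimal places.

2.56

lx = nx/n0 = nx/1500: 1, 0.74, 0.52, 0.32, 0.19, 0.11, 0.05, 0.02, 0
lx·mx: 0, 2.22, 2.6, 2.24, 1.14, 0.55, 0.2, 0.06, 0 → R0 = 9.01
x·lx·mx: 0, 2.22, 5.2, 6.72, 4.56, 2.75, 1.2, 0.42, 0 → Σ = 23.07
T = 23.07 / 9.01 = 2.560488… → 2.56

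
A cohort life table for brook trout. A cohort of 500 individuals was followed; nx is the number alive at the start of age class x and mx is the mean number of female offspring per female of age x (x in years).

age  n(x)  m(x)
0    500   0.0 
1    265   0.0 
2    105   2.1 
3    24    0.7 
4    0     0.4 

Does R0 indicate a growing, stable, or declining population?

declining

lx = nx/n0 = nx/500: 1, 0.53, 0.21, 0.048, 0
R0 = Σ lx·mx = 0 + 0 + 0.441 + 0.0336 + 0 = 0.4746
R0 < 1, so the population is declining.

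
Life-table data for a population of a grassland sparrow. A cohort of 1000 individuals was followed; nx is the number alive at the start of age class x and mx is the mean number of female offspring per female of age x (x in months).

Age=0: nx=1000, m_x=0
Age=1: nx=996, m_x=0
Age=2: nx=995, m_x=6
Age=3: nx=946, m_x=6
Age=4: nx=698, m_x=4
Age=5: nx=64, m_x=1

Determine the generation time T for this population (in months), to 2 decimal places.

lx = nx/n0 = nx/1000: 1, 0.996, 0.995, 0.946, 0.698, 0.064
lx·mx: 0, 0, 5.97, 5.676, 2.792, 0.064 → R0 = 14.502
x·lx·mx: 0, 0, 11.94, 17.028, 11.168, 0.32 → Σ = 40.456
T = 40.456 / 14.502 = 2.789684… → 2.79

2.79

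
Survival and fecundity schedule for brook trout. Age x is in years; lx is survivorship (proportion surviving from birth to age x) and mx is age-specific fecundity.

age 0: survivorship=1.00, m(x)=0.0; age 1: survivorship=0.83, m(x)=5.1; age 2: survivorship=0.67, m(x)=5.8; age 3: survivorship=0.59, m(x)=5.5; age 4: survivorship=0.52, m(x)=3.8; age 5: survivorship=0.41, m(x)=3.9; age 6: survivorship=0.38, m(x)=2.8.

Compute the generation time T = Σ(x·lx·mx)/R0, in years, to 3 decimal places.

2.751

lx·mx: 0, 4.233, 3.886, 3.245, 1.976, 1.599, 1.064 → R0 = 16.003
x·lx·mx: 0, 4.233, 7.772, 9.735, 7.904, 7.995, 6.384 → Σ = 44.023
T = 44.023 / 16.003 = 2.750922… → 2.751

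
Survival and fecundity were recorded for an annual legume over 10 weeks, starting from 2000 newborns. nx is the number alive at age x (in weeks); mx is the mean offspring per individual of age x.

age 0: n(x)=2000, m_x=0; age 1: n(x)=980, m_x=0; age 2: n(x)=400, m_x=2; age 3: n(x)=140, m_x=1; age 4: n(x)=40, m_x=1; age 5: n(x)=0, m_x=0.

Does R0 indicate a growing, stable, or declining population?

declining

lx = nx/n0 = nx/2000: 1, 0.49, 0.2, 0.07, 0.02, 0
R0 = Σ lx·mx = 0 + 0 + 0.4 + 0.07 + 0.02 + 0 = 0.49
R0 < 1, so the population is declining.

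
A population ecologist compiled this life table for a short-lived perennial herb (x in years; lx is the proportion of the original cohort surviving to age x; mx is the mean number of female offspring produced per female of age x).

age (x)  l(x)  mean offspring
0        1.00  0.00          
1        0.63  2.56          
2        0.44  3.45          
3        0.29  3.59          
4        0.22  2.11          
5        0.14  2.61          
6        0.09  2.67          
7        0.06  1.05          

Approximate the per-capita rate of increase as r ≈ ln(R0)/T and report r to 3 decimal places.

R0 = Σ lx·mx = 0 + 1.6128 + 1.518 + 1.0411 + 0.4642 + 0.3654 + 0.2403 + 0.063 = 5.3048
Σ x·lx·mx = 13.3387; T = 13.3387/5.3048 = 2.51446…
r ≈ ln(R0)/T = ln(5.3048)/2.51446… = 0.66361… → 0.664

0.664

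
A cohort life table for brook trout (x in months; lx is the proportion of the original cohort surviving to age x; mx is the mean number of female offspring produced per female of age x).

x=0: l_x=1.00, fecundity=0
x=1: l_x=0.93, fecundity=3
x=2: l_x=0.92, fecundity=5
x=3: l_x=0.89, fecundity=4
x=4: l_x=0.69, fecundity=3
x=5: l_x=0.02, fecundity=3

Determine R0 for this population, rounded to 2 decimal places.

13.08

lx·mx by age: 0, 2.79, 4.6, 3.56, 2.07, 0.06
R0 = Σ lx·mx = 13.08 → 13.08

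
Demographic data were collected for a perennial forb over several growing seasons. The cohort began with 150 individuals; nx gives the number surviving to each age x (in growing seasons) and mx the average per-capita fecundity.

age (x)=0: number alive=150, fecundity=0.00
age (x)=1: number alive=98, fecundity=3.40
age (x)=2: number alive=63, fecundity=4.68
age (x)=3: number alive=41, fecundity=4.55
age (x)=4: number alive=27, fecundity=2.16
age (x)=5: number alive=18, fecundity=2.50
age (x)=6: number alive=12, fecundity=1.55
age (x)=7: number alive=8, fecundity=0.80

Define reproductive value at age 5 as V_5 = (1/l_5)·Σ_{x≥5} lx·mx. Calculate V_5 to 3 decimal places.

lx = nx/n0 = nx/150: 1, 0.65333…, 0.42, 0.27333…, 0.18, 0.12, 0.08, 0.05333…
lx·mx for x ≥ 5: 0.3, 0.124, 0.042667… → sum = 0.466667…
V_5 = 0.466667… / l_5 = 0.466667… / 0.12 = 3.888889… → 3.889

3.889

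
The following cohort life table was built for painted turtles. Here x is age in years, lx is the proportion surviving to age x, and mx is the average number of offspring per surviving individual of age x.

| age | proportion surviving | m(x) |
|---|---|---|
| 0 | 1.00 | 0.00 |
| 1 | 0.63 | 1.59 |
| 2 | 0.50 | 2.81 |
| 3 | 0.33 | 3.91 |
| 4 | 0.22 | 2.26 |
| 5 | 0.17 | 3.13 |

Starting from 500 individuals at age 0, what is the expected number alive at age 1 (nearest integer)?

315

Expected survivors = N0 · l_1 = 500 × 0.63 = 315 → 315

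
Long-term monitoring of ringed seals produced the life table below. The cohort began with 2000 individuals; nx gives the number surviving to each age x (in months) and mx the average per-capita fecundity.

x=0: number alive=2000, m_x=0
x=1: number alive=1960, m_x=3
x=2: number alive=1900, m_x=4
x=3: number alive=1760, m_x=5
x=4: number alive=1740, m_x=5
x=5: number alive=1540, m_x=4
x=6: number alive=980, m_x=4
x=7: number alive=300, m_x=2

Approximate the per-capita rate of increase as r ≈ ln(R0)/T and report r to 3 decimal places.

0.898

lx = nx/n0 = nx/2000: 1, 0.98, 0.95, 0.88, 0.87, 0.77, 0.49, 0.15
R0 = Σ lx·mx = 0 + 2.94 + 3.8 + 4.4 + 4.35 + 3.08 + 1.96 + 0.3 = 20.83
Σ x·lx·mx = 70.4; T = 70.4/20.83 = 3.37974…
r ≈ ln(R0)/T = ln(20.83)/3.37974… = 0.89841… → 0.898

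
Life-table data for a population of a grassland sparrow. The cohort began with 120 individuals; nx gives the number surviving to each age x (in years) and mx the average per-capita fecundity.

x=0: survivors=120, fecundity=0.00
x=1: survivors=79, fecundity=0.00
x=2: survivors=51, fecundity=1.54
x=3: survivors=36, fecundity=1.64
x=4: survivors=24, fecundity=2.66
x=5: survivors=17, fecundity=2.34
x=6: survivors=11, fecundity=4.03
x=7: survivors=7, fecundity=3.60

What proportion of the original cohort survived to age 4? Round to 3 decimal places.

l_4 = n_4/n_0 = 24/120 = 0.2 → 0.200

0.200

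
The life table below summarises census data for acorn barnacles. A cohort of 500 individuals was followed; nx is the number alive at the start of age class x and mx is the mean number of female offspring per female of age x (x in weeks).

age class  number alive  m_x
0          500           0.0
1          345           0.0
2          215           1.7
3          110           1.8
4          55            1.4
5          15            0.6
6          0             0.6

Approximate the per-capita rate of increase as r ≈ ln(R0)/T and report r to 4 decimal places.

0.1013

lx = nx/n0 = nx/500: 1, 0.69, 0.43, 0.22, 0.11, 0.03, 0
R0 = Σ lx·mx = 0 + 0 + 0.731 + 0.396 + 0.154 + 0.018 + 0 = 1.299
Σ x·lx·mx = 3.356; T = 3.356/1.299 = 2.58353…
r ≈ ln(R0)/T = ln(1.299)/2.58353… = 0.101255… → 0.1013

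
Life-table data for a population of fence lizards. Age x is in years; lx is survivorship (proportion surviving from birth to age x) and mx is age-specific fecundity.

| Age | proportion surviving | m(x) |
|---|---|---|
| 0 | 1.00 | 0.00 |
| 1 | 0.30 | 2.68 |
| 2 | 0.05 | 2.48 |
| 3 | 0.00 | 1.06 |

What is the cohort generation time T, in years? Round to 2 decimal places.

lx·mx: 0, 0.804, 0.124, 0 → R0 = 0.928
x·lx·mx: 0, 0.804, 0.248, 0 → Σ = 1.052
T = 1.052 / 0.928 = 1.133621… → 1.13

1.13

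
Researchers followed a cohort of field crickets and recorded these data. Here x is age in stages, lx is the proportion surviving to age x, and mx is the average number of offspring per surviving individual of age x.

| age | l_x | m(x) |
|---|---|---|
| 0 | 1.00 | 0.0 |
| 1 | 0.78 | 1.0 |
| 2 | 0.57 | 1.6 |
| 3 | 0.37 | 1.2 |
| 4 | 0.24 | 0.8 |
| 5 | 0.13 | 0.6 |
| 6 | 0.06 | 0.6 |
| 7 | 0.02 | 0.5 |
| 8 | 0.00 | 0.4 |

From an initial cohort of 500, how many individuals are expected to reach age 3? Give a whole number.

185

Expected survivors = N0 · l_3 = 500 × 0.37 = 185 → 185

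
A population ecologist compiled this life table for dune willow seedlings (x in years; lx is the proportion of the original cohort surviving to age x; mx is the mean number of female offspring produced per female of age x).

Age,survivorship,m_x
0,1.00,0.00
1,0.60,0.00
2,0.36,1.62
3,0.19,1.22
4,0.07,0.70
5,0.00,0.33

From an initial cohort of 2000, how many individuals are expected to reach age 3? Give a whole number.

380

Expected survivors = N0 · l_3 = 2000 × 0.19 = 380 → 380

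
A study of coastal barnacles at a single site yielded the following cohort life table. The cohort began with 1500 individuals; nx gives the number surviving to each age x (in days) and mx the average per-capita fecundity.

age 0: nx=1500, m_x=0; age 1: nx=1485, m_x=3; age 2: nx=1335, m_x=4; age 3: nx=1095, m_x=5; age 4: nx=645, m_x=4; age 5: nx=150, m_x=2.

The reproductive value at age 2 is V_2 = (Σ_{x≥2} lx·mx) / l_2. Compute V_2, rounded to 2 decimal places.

lx = nx/n0 = nx/1500: 1, 0.99, 0.89, 0.73, 0.43, 0.1
lx·mx for x ≥ 2: 3.56, 3.65, 1.72, 0.2 → sum = 9.13
V_2 = 9.13 / l_2 = 9.13 / 0.89 = 10.258427… → 10.26

10.26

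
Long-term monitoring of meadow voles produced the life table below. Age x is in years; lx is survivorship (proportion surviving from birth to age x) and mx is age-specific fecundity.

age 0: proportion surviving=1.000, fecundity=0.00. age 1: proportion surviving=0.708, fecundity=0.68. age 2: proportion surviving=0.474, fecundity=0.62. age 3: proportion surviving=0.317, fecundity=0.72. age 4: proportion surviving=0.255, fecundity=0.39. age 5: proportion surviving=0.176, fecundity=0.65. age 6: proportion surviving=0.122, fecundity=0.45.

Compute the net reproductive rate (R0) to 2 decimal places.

1.27

lx·mx by age: 0, 0.48144, 0.29388, 0.22824, 0.09945, 0.1144, 0.0549
R0 = Σ lx·mx = 1.27231 → 1.27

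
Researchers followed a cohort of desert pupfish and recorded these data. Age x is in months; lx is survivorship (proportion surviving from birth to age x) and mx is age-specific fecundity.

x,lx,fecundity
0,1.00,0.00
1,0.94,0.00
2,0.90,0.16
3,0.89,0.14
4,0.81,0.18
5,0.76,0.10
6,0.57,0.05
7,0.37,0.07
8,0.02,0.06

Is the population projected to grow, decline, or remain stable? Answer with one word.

R0 = Σ lx·mx = 0 + 0 + 0.144 + 0.1246 + 0.1458 + 0.076 + 0.0285 + 0.0259 + 0.0012 = 0.546
R0 < 1, so the population is declining.

declining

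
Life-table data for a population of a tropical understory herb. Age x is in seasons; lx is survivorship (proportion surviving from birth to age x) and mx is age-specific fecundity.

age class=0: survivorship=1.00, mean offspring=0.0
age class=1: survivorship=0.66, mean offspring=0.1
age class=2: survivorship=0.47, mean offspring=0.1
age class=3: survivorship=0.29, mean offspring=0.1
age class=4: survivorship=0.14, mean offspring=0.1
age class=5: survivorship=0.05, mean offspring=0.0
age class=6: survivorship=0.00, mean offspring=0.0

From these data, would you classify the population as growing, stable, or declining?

declining

R0 = Σ lx·mx = 0 + 0.066 + 0.047 + 0.029 + 0.014 + 0 + 0 = 0.156
R0 < 1, so the population is declining.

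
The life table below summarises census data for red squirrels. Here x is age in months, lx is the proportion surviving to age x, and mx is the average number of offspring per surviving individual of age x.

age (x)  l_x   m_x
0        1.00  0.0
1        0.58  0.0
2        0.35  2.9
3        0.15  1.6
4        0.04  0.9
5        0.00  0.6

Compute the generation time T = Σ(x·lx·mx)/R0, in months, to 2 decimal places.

lx·mx: 0, 0, 1.015, 0.24, 0.036, 0 → R0 = 1.291
x·lx·mx: 0, 0, 2.03, 0.72, 0.144, 0 → Σ = 2.894
T = 2.894 / 1.291 = 2.241673… → 2.24

2.24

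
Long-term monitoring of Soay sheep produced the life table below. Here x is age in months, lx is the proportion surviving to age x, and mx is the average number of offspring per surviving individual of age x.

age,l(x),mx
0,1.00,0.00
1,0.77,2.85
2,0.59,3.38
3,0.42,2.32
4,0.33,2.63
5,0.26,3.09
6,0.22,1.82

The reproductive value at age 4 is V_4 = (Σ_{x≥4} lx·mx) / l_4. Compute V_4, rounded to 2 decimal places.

6.28

lx·mx for x ≥ 4: 0.8679, 0.8034, 0.4004 → sum = 2.0717
V_4 = 2.0717 / l_4 = 2.0717 / 0.33 = 6.277879… → 6.28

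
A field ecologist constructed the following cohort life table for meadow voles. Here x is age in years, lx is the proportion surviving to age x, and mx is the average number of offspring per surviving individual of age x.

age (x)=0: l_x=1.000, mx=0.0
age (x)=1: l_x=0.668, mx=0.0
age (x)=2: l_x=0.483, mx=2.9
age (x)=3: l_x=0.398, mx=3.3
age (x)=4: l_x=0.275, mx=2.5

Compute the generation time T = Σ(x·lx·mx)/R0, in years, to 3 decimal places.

lx·mx: 0, 0, 1.4007, 1.3134, 0.6875 → R0 = 3.4016
x·lx·mx: 0, 0, 2.8014, 3.9402, 2.75 → Σ = 9.4916
T = 9.4916 / 3.4016 = 2.790334… → 2.790

2.790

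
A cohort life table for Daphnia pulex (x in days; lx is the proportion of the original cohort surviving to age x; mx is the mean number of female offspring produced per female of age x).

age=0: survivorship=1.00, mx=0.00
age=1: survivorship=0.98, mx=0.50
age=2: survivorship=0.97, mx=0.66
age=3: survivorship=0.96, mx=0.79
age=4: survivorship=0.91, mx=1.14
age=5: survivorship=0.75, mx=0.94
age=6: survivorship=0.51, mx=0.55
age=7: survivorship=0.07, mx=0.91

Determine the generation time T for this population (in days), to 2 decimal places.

lx·mx: 0, 0.49, 0.6402, 0.7584, 1.0374, 0.705, 0.2805, 0.0637 → R0 = 3.9752
x·lx·mx: 0, 0.49, 1.2804, 2.2752, 4.1496, 3.525, 1.683, 0.4459 → Σ = 13.8491
T = 13.8491 / 3.9752 = 3.483875… → 3.48

3.48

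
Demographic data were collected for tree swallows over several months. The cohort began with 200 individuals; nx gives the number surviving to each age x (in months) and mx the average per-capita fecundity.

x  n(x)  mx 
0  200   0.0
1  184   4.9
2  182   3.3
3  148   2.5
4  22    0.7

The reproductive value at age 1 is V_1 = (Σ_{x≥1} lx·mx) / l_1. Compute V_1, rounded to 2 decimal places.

10.26

lx = nx/n0 = nx/200: 1, 0.92, 0.91, 0.74, 0.11
lx·mx for x ≥ 1: 4.508, 3.003, 1.85, 0.077 → sum = 9.438
V_1 = 9.438 / l_1 = 9.438 / 0.92 = 10.258696… → 10.26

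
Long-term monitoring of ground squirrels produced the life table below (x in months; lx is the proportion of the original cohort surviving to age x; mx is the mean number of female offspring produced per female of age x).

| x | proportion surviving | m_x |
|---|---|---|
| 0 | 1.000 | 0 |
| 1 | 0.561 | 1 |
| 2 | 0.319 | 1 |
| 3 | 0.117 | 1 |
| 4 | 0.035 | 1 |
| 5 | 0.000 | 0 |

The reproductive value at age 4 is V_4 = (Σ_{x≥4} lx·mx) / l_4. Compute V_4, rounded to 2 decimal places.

1.00

lx·mx for x ≥ 4: 0.035, 0 → sum = 0.035
V_4 = 0.035 / l_4 = 0.035 / 0.035 = 1 → 1.00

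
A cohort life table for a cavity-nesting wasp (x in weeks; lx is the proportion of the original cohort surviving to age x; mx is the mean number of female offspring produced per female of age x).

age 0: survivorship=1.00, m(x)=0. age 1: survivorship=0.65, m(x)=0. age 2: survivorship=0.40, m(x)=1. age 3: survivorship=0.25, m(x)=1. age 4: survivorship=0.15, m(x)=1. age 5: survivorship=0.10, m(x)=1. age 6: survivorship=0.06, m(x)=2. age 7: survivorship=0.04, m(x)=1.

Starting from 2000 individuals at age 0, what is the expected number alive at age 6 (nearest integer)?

120

Expected survivors = N0 · l_6 = 2000 × 0.06 = 120 → 120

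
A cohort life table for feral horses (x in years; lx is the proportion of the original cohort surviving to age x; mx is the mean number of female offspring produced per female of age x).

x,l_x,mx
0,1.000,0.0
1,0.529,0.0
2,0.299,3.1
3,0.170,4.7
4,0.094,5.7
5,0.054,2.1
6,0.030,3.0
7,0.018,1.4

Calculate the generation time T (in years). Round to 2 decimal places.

lx·mx: 0, 0, 0.9269, 0.799, 0.5358, 0.1134, 0.09, 0.0252 → R0 = 2.4903
x·lx·mx: 0, 0, 1.8538, 2.397, 2.1432, 0.567, 0.54, 0.1764 → Σ = 7.6774
T = 7.6774 / 2.4903 = 3.082922… → 3.08

3.08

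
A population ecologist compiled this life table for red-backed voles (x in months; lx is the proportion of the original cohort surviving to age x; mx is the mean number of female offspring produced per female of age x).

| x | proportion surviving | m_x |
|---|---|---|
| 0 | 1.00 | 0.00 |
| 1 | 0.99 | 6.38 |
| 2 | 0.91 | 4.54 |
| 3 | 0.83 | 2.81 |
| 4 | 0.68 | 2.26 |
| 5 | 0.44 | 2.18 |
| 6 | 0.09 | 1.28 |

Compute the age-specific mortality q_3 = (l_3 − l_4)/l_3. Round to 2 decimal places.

0.18

q_3 = (l_3 − l_4) / l_3 = (0.83 − 0.68) / 0.83
     = 0.15 / 0.83 = 0.180723… → 0.18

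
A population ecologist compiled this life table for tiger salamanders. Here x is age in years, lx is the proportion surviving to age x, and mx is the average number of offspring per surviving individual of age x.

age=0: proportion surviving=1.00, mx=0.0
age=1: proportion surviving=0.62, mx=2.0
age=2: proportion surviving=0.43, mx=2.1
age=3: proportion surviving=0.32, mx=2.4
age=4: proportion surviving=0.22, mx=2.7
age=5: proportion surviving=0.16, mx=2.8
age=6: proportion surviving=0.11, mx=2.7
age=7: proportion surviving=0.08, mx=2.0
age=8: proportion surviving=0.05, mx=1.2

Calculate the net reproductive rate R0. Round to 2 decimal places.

4.47

lx·mx by age: 0, 1.24, 0.903, 0.768, 0.594, 0.448, 0.297, 0.16, 0.06
R0 = Σ lx·mx = 4.47 → 4.47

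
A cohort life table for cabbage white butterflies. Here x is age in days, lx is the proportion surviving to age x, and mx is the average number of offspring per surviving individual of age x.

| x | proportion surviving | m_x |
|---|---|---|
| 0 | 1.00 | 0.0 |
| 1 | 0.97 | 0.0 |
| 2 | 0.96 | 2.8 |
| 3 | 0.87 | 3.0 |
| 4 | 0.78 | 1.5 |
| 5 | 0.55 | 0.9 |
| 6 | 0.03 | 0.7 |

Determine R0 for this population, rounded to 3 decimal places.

6.984

lx·mx by age: 0, 0, 2.688, 2.61, 1.17, 0.495, 0.021
R0 = Σ lx·mx = 6.984 → 6.984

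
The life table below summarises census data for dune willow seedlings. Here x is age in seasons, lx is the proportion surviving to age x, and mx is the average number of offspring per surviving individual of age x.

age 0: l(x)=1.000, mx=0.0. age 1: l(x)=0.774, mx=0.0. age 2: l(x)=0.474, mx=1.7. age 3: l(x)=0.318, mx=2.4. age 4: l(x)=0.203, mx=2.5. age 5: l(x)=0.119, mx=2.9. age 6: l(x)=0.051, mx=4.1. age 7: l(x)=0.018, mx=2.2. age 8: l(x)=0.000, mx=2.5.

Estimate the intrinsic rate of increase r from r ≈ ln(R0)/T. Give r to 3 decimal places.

R0 = Σ lx·mx = 0 + 0 + 0.8058 + 0.7632 + 0.5075 + 0.3451 + 0.2091 + 0.0396 + 0 = 2.6703
Σ x·lx·mx = 9.1885; T = 9.1885/2.6703 = 3.441…
r ≈ ln(R0)/T = ln(2.6703)/3.441… = 0.28544… → 0.285

0.285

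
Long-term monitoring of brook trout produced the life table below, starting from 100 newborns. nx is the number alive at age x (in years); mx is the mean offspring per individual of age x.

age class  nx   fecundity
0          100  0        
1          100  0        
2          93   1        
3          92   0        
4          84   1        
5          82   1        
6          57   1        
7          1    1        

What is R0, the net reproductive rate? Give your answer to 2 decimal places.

3.17

lx = nx/n0 = nx/100: 1, 1, 0.93, 0.92, 0.84, 0.82, 0.57, 0.01
lx·mx by age: 0, 0, 0.93, 0, 0.84, 0.82, 0.57, 0.01
R0 = Σ lx·mx = 3.17 → 3.17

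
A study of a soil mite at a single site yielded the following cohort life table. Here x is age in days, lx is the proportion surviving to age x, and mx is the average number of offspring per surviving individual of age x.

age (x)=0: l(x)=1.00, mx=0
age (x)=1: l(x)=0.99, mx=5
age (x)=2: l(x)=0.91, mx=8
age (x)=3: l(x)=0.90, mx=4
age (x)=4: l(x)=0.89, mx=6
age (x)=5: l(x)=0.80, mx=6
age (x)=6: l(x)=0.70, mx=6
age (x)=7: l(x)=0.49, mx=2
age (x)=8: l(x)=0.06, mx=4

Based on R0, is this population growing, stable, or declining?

R0 = Σ lx·mx = 0 + 4.95 + 7.28 + 3.6 + 5.34 + 4.8 + 4.2 + 0.98 + 0.24 = 31.39
R0 > 1, so the population is growing.

growing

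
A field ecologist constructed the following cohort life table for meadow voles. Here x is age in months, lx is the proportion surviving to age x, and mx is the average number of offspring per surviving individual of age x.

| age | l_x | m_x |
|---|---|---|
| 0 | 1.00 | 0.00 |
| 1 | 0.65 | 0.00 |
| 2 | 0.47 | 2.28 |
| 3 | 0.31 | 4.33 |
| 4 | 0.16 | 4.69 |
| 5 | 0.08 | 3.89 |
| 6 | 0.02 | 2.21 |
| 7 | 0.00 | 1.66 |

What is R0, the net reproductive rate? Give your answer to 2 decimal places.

3.52

lx·mx by age: 0, 0, 1.0716, 1.3423, 0.7504, 0.3112, 0.0442, 0
R0 = Σ lx·mx = 3.5197 → 3.52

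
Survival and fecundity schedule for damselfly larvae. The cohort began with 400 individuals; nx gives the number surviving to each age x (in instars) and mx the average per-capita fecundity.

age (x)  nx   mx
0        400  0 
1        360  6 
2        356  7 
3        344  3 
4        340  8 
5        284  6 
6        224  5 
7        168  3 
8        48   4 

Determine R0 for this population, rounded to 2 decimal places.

lx = nx/n0 = nx/400: 1, 0.9, 0.89, 0.86, 0.85, 0.71, 0.56, 0.42, 0.12
lx·mx by age: 0, 5.4, 6.23, 2.58, 6.8, 4.26, 2.8, 1.26, 0.48
R0 = Σ lx·mx = 29.81 → 29.81

29.81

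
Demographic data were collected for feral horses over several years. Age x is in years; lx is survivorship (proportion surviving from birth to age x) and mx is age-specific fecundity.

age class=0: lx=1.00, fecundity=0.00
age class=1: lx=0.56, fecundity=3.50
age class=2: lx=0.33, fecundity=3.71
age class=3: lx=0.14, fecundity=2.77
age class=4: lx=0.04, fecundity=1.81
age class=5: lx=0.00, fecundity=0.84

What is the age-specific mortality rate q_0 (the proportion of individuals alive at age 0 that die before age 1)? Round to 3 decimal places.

q_0 = (l_0 − l_1) / l_0 = (1 − 0.56) / 1
     = 0.44 / 1 = 0.44 → 0.440

0.440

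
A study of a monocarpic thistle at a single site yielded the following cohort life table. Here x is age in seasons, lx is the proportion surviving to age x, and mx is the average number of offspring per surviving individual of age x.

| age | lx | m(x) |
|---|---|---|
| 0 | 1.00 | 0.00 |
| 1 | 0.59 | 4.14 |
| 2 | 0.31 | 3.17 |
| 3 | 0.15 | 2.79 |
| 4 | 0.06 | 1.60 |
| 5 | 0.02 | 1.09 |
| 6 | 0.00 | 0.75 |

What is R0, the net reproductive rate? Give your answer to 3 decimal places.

lx·mx by age: 0, 2.4426, 0.9827, 0.4185, 0.096, 0.0218, 0
R0 = Σ lx·mx = 3.9616 → 3.962

3.962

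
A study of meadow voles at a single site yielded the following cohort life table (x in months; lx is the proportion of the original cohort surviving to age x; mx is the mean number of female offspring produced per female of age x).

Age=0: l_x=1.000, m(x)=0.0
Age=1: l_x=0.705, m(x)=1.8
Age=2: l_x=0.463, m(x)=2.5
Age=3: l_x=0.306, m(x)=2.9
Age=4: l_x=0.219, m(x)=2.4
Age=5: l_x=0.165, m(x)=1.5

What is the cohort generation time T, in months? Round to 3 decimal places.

2.346

lx·mx: 0, 1.269, 1.1575, 0.8874, 0.5256, 0.2475 → R0 = 4.087
x·lx·mx: 0, 1.269, 2.315, 2.6622, 2.1024, 1.2375 → Σ = 9.5861
T = 9.5861 / 4.087 = 2.34551… → 2.346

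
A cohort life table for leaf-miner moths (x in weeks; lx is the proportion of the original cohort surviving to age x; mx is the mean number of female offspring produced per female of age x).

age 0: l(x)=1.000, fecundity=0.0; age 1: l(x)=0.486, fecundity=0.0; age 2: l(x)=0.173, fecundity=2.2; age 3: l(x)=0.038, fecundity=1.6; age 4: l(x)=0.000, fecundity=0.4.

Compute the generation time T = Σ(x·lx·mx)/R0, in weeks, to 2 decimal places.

lx·mx: 0, 0, 0.3806, 0.0608, 0 → R0 = 0.4414
x·lx·mx: 0, 0, 0.7612, 0.1824, 0 → Σ = 0.9436
T = 0.9436 / 0.4414 = 2.137744… → 2.14

2.14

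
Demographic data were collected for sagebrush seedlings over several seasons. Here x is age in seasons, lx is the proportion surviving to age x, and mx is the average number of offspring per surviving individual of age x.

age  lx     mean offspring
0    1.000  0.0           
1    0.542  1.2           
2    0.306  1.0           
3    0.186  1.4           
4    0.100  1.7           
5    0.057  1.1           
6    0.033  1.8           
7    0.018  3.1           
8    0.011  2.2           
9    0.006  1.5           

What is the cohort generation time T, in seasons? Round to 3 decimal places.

2.540

lx·mx: 0, 0.6504, 0.306, 0.2604, 0.17, 0.0627, 0.0594, 0.0558, 0.0242, 0.009 → R0 = 1.5979
x·lx·mx: 0, 0.6504, 0.612, 0.7812, 0.68, 0.3135, 0.3564, 0.3906, 0.1936, 0.081 → Σ = 4.0587
T = 4.0587 / 1.5979 = 2.540021… → 2.540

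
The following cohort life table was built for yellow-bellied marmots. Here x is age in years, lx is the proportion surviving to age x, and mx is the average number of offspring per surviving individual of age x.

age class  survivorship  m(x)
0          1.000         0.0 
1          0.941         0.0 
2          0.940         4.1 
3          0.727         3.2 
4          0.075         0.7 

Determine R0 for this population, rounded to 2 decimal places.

lx·mx by age: 0, 0, 3.854, 2.3264, 0.0525
R0 = Σ lx·mx = 6.2329 → 6.23

6.23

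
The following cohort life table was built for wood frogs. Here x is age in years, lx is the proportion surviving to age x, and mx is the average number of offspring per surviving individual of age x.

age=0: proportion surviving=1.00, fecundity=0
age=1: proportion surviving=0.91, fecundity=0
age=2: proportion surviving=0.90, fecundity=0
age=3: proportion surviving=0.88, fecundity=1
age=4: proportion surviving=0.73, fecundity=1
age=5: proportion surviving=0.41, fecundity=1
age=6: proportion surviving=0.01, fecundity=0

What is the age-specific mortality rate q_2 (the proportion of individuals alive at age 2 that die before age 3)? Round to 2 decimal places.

q_2 = (l_2 − l_3) / l_2 = (0.9 − 0.88) / 0.9
     = 0.02 / 0.9 = 0.022222… → 0.02

0.02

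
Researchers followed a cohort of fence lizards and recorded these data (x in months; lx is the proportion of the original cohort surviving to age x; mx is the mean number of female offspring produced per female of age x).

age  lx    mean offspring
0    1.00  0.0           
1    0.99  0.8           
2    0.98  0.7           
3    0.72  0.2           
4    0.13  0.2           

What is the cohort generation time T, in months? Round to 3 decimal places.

lx·mx: 0, 0.792, 0.686, 0.144, 0.026 → R0 = 1.648
x·lx·mx: 0, 0.792, 1.372, 0.432, 0.104 → Σ = 2.7
T = 2.7 / 1.648 = 1.63835… → 1.638

1.638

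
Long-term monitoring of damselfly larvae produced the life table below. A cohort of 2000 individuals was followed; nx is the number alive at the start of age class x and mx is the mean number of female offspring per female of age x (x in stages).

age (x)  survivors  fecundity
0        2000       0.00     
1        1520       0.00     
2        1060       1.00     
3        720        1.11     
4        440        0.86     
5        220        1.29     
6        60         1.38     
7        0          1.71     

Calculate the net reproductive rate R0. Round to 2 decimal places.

lx = nx/n0 = nx/2000: 1, 0.76, 0.53, 0.36, 0.22, 0.11, 0.03, 0
lx·mx by age: 0, 0, 0.53, 0.3996, 0.1892, 0.1419, 0.0414, 0
R0 = Σ lx·mx = 1.3021 → 1.30

1.30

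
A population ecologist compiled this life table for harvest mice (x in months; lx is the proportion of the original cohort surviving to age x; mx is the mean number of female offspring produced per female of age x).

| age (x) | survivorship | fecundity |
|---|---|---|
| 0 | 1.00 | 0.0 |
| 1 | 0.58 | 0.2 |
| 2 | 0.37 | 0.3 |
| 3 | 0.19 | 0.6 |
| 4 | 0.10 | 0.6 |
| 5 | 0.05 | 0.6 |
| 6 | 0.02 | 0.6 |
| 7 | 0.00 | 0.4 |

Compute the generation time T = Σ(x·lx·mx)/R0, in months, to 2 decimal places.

lx·mx: 0, 0.116, 0.111, 0.114, 0.06, 0.03, 0.012, 0 → R0 = 0.443
x·lx·mx: 0, 0.116, 0.222, 0.342, 0.24, 0.15, 0.072, 0 → Σ = 1.142
T = 1.142 / 0.443 = 2.577878… → 2.58

2.58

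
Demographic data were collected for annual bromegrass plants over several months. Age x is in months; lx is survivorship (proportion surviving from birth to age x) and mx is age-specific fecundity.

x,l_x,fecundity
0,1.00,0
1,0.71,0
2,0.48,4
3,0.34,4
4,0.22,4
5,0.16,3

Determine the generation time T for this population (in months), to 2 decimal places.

lx·mx: 0, 0, 1.92, 1.36, 0.88, 0.48 → R0 = 4.64
x·lx·mx: 0, 0, 3.84, 4.08, 3.52, 2.4 → Σ = 13.84
T = 13.84 / 4.64 = 2.982759… → 2.98

2.98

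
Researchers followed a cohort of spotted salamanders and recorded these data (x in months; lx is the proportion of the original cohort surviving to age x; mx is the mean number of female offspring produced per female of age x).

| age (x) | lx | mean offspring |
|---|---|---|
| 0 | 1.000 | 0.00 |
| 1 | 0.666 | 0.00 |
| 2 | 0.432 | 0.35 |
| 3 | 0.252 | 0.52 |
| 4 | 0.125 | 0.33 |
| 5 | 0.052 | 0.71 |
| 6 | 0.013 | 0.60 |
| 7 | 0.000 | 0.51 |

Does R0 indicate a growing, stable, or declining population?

R0 = Σ lx·mx = 0 + 0 + 0.1512 + 0.13104 + 0.04125 + 0.03692 + 0.0078 + 0 = 0.36821
R0 < 1, so the population is declining.

declining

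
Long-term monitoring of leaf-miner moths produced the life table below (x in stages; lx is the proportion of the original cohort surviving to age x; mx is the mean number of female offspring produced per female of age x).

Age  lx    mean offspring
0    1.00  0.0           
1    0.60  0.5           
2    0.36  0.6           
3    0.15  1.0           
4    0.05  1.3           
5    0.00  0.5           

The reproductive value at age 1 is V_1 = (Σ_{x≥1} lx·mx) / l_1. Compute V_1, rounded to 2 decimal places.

lx·mx for x ≥ 1: 0.3, 0.216, 0.15, 0.065, 0 → sum = 0.731
V_1 = 0.731 / l_1 = 0.731 / 0.6 = 1.218333… → 1.22

1.22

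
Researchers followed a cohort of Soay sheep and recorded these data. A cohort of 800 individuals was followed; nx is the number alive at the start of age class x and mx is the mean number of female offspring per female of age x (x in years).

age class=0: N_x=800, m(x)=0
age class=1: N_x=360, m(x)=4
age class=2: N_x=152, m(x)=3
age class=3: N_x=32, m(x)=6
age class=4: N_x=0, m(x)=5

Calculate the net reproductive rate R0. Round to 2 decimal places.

2.61

lx = nx/n0 = nx/800: 1, 0.45, 0.19, 0.04, 0
lx·mx by age: 0, 1.8, 0.57, 0.24, 0
R0 = Σ lx·mx = 2.61 → 2.61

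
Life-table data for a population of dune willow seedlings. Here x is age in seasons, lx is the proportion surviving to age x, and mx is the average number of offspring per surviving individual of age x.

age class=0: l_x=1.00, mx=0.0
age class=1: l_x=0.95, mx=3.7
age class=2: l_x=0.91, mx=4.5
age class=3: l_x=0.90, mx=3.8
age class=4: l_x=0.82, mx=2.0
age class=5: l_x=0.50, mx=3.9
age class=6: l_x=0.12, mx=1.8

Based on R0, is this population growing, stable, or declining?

R0 = Σ lx·mx = 0 + 3.515 + 4.095 + 3.42 + 1.64 + 1.95 + 0.216 = 14.836
R0 > 1, so the population is growing.

growing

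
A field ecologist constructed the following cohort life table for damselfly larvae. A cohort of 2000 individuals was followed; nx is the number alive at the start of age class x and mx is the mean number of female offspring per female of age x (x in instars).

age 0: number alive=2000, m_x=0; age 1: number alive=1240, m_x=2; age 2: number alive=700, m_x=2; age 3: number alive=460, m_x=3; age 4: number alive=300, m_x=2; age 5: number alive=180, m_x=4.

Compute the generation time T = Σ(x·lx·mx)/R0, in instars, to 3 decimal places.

lx = nx/n0 = nx/2000: 1, 0.62, 0.35, 0.23, 0.15, 0.09
lx·mx: 0, 1.24, 0.7, 0.69, 0.3, 0.36 → R0 = 3.29
x·lx·mx: 0, 1.24, 1.4, 2.07, 1.2, 1.8 → Σ = 7.71
T = 7.71 / 3.29 = 2.343465… → 2.343

2.343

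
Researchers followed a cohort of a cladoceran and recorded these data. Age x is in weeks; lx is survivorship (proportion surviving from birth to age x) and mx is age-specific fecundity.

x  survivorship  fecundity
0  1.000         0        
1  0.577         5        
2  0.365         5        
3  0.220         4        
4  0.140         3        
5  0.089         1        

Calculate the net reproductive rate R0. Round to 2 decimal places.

6.10

lx·mx by age: 0, 2.885, 1.825, 0.88, 0.42, 0.089
R0 = Σ lx·mx = 6.099 → 6.10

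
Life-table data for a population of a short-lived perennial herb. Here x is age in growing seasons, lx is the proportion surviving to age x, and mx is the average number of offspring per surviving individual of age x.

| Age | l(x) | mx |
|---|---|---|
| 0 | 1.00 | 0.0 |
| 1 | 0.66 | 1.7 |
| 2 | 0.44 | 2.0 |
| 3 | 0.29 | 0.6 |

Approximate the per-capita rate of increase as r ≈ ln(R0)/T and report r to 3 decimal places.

R0 = Σ lx·mx = 0 + 1.122 + 0.88 + 0.174 = 2.176
Σ x·lx·mx = 3.404; T = 3.404/2.176 = 1.56434…
r ≈ ln(R0)/T = ln(2.176)/1.56434… = 0.49701… → 0.497

0.497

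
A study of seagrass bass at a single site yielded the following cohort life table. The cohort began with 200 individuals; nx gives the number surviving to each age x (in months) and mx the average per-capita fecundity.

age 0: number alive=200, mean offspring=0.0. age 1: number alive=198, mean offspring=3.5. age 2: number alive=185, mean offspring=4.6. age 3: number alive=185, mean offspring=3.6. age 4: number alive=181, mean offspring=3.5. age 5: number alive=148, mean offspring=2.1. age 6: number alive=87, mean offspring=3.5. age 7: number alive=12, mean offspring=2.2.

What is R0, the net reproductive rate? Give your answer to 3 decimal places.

lx = nx/n0 = nx/200: 1, 0.99, 0.925, 0.925, 0.905, 0.74, 0.435, 0.06
lx·mx by age: 0, 3.465, 4.255, 3.33, 3.1675, 1.554, 1.5225, 0.132
R0 = Σ lx·mx = 17.426 → 17.426

17.426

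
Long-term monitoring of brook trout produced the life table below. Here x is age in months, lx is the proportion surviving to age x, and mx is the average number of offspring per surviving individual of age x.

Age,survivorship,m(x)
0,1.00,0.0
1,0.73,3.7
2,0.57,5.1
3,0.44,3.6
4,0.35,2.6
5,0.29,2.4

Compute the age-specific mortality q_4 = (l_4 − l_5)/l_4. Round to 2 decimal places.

q_4 = (l_4 − l_5) / l_4 = (0.35 − 0.29) / 0.35
     = 0.06 / 0.35 = 0.171429… → 0.17

0.17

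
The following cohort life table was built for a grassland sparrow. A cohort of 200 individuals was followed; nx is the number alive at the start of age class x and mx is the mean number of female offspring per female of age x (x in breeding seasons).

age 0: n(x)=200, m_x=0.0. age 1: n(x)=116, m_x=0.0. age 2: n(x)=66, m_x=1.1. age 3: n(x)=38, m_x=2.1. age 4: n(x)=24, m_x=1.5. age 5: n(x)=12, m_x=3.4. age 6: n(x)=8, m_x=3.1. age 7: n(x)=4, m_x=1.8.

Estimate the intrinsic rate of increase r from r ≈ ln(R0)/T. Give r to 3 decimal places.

0.075

lx = nx/n0 = nx/200: 1, 0.58, 0.33, 0.19, 0.12, 0.06, 0.04, 0.02
R0 = Σ lx·mx = 0 + 0 + 0.363 + 0.399 + 0.18 + 0.204 + 0.124 + 0.036 = 1.306
Σ x·lx·mx = 4.659; T = 4.659/1.306 = 3.56738…
r ≈ ln(R0)/T = ln(1.306)/3.56738… = 0.07484… → 0.075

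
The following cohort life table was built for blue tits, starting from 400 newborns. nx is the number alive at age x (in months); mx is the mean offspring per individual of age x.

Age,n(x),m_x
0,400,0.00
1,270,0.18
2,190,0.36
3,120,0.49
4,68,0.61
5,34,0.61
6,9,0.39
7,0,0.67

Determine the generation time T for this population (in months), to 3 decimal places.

lx = nx/n0 = nx/400: 1, 0.675, 0.475, 0.3, 0.17, 0.085, 0.0225, 0
lx·mx: 0, 0.1215, 0.171, 0.147, 0.1037, 0.05185, 0.008775, 0 → R0 = 0.603825
x·lx·mx: 0, 0.1215, 0.342, 0.441, 0.4148, 0.25925, 0.05265, 0 → Σ = 1.6312
T = 1.6312 / 0.603825 = 2.701445… → 2.701

2.701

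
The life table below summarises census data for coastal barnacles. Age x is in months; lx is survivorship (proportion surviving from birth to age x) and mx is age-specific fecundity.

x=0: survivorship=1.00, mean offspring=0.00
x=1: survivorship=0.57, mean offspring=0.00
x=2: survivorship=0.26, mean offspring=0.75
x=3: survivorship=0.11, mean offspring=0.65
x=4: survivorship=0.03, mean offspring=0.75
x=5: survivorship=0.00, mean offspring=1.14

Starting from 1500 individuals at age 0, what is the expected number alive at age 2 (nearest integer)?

390

Expected survivors = N0 · l_2 = 1500 × 0.26 = 390 → 390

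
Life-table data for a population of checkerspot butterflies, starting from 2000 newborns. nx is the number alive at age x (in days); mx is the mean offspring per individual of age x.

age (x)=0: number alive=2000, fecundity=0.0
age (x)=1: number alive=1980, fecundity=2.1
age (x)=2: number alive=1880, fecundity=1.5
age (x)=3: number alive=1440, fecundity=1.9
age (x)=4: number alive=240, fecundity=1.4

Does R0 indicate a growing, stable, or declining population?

growing

lx = nx/n0 = nx/2000: 1, 0.99, 0.94, 0.72, 0.12
R0 = Σ lx·mx = 0 + 2.079 + 1.41 + 1.368 + 0.168 = 5.025
R0 > 1, so the population is growing.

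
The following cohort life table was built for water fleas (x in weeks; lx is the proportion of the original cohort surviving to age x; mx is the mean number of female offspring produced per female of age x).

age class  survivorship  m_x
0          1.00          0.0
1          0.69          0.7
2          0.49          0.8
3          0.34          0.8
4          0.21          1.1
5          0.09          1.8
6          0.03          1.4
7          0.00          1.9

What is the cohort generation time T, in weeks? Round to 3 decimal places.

2.572

lx·mx: 0, 0.483, 0.392, 0.272, 0.231, 0.162, 0.042, 0 → R0 = 1.582
x·lx·mx: 0, 0.483, 0.784, 0.816, 0.924, 0.81, 0.252, 0 → Σ = 4.069
T = 4.069 / 1.582 = 2.572061… → 2.572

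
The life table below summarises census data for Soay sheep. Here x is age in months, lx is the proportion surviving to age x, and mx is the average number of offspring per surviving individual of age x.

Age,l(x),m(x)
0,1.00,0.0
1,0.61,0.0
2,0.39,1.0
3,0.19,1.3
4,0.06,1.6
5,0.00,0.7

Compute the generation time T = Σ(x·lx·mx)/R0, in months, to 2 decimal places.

lx·mx: 0, 0, 0.39, 0.247, 0.096, 0 → R0 = 0.733
x·lx·mx: 0, 0, 0.78, 0.741, 0.384, 0 → Σ = 1.905
T = 1.905 / 0.733 = 2.598909… → 2.60

2.60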